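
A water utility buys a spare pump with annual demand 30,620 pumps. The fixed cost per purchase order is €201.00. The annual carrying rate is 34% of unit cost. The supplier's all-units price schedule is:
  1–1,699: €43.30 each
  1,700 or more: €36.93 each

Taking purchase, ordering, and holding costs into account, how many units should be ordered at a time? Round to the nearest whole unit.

Q* ≈ 1,700 pumps

Holding cost per unit per year at price C is H = 0.34·C.
Candidates are each tier's EOQ (if it falls in that tier) and each price-break quantity.
EOQ at €43.30 = 914.4 (feasible in tier 1): TC = 30,620×€43.30 + (30,620/914.4)×201 + (914.4/2)×0.34×€43.30 = €1,339,307.67.
EOQ at €36.93 = 990.1 < 1700, so use break Q=1700: TC = 30,620×€36.93 + (30,620/1700.0)×201 + (1700.0/2)×0.34×€36.93 = €1,145,089.73.
Lowest total cost is €1,145,089.73 at Q = 1700.0.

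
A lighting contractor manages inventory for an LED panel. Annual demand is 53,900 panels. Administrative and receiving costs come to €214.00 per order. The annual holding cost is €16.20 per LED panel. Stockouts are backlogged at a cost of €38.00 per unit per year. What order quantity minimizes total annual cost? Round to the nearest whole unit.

With planned backorders, Q* = √(2DS/H) · √((H+B)/B).
√(2DS/H) = √(2 × 53,900 × 214 / 16.2) = 1193.325.
√((H+B)/B) = √((16.2+38)/38) = 1.1943.
Q* ≈ 1425.170.

Q* ≈ 1,425 panels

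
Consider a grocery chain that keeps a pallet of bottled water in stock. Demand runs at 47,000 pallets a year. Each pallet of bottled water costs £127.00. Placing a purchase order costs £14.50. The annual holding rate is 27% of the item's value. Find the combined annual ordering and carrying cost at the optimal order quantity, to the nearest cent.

TC* ≈ £6,836.47

Holding cost H = 0.27 × £127.00 = £34.2900 per unit per year.
The optimal lot size = √(2DS/H) = √(2 × 47,000 × 14.5 / 34.29) ≈ 199.37.
At Q*, ordering cost (D/Q*)S equals holding cost (Q*/2)H, each = √(DSH/2).
Minimum total = √(2DSH) = √(2 × 47,000 × 14.5 × 34.29) ≈ 6836.466.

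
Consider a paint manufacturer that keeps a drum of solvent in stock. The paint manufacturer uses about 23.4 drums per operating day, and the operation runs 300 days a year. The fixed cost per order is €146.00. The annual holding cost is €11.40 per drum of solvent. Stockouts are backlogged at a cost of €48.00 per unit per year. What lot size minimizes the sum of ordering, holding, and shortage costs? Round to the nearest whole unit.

Q* ≈ 472 drums

Annual demand D = 23.4 × 300 = 7,020.
With planned backorders, Q* = √(2DS/H) · √((H+B)/B).
√(2DS/H) = √(2 × 7,020 × 146 / 11.4) = 424.041.
√((H+B)/B) = √((11.4+48)/48) = 1.1124.
Q* ≈ 471.716.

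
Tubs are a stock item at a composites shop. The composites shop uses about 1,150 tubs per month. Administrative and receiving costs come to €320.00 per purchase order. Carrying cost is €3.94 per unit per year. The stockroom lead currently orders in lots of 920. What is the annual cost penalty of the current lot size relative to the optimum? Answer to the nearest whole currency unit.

Annual demand D = 1,150 × 12 = 13,800.
EOQ = √(2DS/H) = √(2 × 13,800 × 320 / 3.94) ≈ 1497.21.
Cost at Q* = (D/Q*)S + (Q*/2)H = √(2DSH) ≈ €5,898.99.
Cost at Q = 920: (13,800/920)×320 + (920/2)×3.94 = €4,800.00 + €1,812.40 = €6,612.40.
Excess = €6,612.40 − €5,898.99 = €713.41.

Extra cost ≈ €713 per year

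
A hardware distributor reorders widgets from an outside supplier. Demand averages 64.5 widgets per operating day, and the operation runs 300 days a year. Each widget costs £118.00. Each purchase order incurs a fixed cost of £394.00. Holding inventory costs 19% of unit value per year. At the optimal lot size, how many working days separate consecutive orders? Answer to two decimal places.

Annual demand D = 64.5 × 300 = 19,350.
Holding cost H = 0.19 × £118.00 = £22.4200 per unit per year.
EOQ = √(2DS/H) = √(2 × 19,350 × 394 / 22.42) ≈ 824.68.
Cycle time = Q*/D × 300 = 824.68 / 19,350 × 300 ≈ 12.786 days.

T ≈ 12.79 days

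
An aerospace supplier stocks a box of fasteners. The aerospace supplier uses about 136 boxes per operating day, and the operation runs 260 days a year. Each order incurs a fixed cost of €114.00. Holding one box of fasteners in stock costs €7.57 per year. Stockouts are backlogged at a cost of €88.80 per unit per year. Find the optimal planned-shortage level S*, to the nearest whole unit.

Annual demand D = 136 × 260 = 35,360.
With planned backorders, Q* = √(2DS/H) · √((H+B)/B).
√(2DS/H) = √(2 × 35,360 × 114 / 7.57) = 1031.990.
√((H+B)/B) = √((7.57+88.8)/88.8) = 1.0418.
Q* ≈ 1075.078.
S* = Q* · H/(H+B) = 1075.078 × 7.57/96.37 ≈ 84.449.

S* ≈ 84 boxes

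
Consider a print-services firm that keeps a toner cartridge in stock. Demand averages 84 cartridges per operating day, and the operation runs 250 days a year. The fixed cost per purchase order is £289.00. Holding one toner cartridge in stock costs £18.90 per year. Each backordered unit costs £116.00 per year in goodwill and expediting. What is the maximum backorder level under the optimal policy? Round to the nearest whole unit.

S* ≈ 121 cartridges

Annual demand D = 84 × 250 = 21,000.
With planned backorders, Q* = √(2DS/H) · √((H+B)/B).
√(2DS/H) = √(2 × 21,000 × 289 / 18.9) = 801.388.
√((H+B)/B) = √((18.9+116)/116) = 1.0784.
Q* ≈ 864.211.
S* = Q* · H/(H+B) = 864.211 × 18.9/134.9 ≈ 121.079.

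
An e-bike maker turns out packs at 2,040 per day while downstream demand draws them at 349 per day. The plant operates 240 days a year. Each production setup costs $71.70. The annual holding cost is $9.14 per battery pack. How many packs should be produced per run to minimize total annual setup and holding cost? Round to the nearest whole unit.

Annual demand D = 349 × 240 = 83,760.
Production build-up factor (1 − d/p) = 1 − 349/2,040 = 0.8289.
Q* = √(2DS / (H(1 − d/p))) = √(2 × 83,760 × 71.7 / (9.14 × 0.8289)).
= √(12,011,184 / 7.5763) ≈ 1259.108.

Q* ≈ 1,259 packs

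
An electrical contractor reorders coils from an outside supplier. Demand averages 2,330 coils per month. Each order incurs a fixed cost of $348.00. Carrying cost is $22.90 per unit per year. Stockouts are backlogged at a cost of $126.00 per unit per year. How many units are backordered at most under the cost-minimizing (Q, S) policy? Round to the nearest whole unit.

Annual demand D = 2,330 × 12 = 27,960.
With planned backorders, Q* = √(2DS/H) · √((H+B)/B).
√(2DS/H) = √(2 × 27,960 × 348 / 22.9) = 921.840.
√((H+B)/B) = √((22.9+126)/126) = 1.0871.
Q* ≈ 1002.115.
S* = Q* · H/(H+B) = 1002.115 × 22.9/148.9 ≈ 154.120.

S* ≈ 154 coils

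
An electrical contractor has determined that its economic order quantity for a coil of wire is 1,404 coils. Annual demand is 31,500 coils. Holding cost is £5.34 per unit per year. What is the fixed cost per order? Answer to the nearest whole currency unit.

Invert the EOQ relation Q*² = 2DS/H.
From Q* = √(2DS/H): S = Q*²H / (2D) = 1,404² × 5.34 / (2 × 31,500) = 167.0840.

S ≈ £167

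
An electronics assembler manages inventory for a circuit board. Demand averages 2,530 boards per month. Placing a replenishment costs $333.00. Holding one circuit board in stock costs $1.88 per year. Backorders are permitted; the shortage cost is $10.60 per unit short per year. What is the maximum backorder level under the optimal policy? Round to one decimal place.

S* ≈ 536.1 boards

Annual demand D = 2,530 × 12 = 30,360.
With planned backorders, Q* = √(2DS/H) · √((H+B)/B).
√(2DS/H) = √(2 × 30,360 × 333 / 1.88) = 3279.511.
√((H+B)/B) = √((1.88+10.6)/10.6) = 1.0851.
Q* ≈ 3558.471.
S* = Q* · H/(H+B) = 3558.471 × 1.88/12.48 ≈ 536.052.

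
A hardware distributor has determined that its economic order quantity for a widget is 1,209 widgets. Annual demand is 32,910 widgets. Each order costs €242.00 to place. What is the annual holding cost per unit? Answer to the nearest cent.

H ≈ €10.90

Squaring Q* = √(2DS/H) gives Q*² = 2DS/H.
From Q* = √(2DS/H): H = 2DS / Q*² = 2 × 32,910 × 242 / 1,209² = 10.8973.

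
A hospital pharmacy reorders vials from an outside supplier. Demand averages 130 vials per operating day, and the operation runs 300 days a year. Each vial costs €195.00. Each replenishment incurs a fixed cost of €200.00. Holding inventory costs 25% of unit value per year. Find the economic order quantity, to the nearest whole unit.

Q* ≈ 566 vials

Annual demand D = 130 × 300 = 39,000.
Holding cost H = 0.25 × €195.00 = €48.7500 per unit per year.
EOQ = √(2DS / H) = √(2 × 39,000 × 200 / 48.75).
= √(15,600,000 / 48.75) = √320,000 ≈ 565.685.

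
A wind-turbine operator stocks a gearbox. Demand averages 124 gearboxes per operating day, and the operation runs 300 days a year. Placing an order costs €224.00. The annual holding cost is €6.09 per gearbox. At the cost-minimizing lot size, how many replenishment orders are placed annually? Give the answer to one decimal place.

Annual demand D = 124 × 300 = 37,200.
The optimal lot size = √(2DS/H) = √(2 × 37,200 × 224 / 6.09) ≈ 1654.25.
Orders per year = D / Q* = 37,200 / 1654.25 ≈ 22.487.

N ≈ 22.5 orders per year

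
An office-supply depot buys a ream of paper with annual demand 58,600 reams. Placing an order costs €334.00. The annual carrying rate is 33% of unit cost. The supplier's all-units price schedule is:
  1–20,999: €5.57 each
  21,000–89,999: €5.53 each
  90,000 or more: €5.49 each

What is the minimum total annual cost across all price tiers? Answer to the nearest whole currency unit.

TC* ≈ €334,884

Holding cost per unit per year at price C is H = 0.33·C.
Evaluate total cost at each tier's feasible EOQ or, if the EOQ is below the tier, at the tier's minimum quantity.
EOQ at €5.57 = 4614.8 (feasible in tier 1): TC = 58,600×€5.57 + (58,600/4614.8)×334 + (4614.8/2)×0.33×€5.57 = €334,884.46.
EOQ at €5.53 = 4631.5 < 21000, so use break Q=21000: TC = 58,600×€5.53 + (58,600/21000.0)×334 + (21000.0/2)×0.33×€5.53 = €344,151.47.
EOQ at €5.49 = 4648.3 < 90000, so use break Q=90000: TC = 58,600×€5.49 + (58,600/90000.0)×334 + (90000.0/2)×0.33×€5.49 = €403,457.97.
Lowest total cost among the candidates is at Q = 4614.8.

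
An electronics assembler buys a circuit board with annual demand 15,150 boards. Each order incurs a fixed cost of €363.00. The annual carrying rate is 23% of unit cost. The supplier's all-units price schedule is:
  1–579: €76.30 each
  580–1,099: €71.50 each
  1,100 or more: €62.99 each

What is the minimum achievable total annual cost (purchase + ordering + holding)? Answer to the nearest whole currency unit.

Holding cost per unit per year at price C is H = 0.23·C.
Evaluate total cost at each tier's feasible EOQ or, if the EOQ is below the tier, at the tier's minimum quantity.
Tier 1 (€76.30): EOQ = 791.7 exceeds tier's upper bound 579, so this tier is dominated.
EOQ at €71.50 = 817.8 (feasible in tier 2): TC = 15,150×€71.50 + (15,150/817.8)×363 + (817.8/2)×0.23×€71.50 = €1,096,674.05.
EOQ at €62.99 = 871.3 < 1100, so use break Q=1100: TC = 15,150×€62.99 + (15,150/1100.0)×363 + (1100.0/2)×0.23×€62.99 = €967,266.23.
Lowest total cost among the candidates is at Q = 1100.0.

TC* ≈ €967,266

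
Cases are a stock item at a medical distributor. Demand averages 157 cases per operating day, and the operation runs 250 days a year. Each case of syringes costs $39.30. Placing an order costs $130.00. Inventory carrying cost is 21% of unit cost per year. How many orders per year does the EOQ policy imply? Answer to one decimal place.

N ≈ 35.3 orders per year

Annual demand D = 157 × 250 = 39,250.
Holding cost H = 0.21 × $39.30 = $8.2530 per unit per year.
The optimal lot size = √(2DS/H) = √(2 × 39,250 × 130 / 8.253) ≈ 1111.99.
Orders per year = D / Q* = 39,250 / 1111.99 ≈ 35.297.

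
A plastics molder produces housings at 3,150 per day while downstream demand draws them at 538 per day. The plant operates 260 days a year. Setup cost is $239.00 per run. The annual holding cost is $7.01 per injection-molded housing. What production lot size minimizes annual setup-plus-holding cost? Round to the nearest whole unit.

Annual demand D = 538 × 260 = 139,880.
Production build-up factor (1 − d/p) = 1 − 538/3,150 = 0.8292.
Q* = √(2DS / (H(1 − d/p))) = √(2 × 139,880 × 239 / (7.01 × 0.8292)).
= √(66,862,640 / 5.8127) ≈ 3391.575.

Q* ≈ 3,392 housings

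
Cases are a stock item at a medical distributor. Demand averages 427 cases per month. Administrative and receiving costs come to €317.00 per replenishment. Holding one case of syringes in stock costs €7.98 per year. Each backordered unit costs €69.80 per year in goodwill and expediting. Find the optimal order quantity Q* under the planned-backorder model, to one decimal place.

Q* ≈ 673.5 cases

Annual demand D = 427 × 12 = 5,124.
With planned backorders, Q* = √(2DS/H) · √((H+B)/B).
√(2DS/H) = √(2 × 5,124 × 317 / 7.98) = 638.040.
√((H+B)/B) = √((7.98+69.8)/69.8) = 1.0556.
Q* ≈ 673.525.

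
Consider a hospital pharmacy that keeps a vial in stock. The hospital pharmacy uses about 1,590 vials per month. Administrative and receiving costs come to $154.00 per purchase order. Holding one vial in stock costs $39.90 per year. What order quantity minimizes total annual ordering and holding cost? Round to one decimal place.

Annual demand D = 1,590 × 12 = 19,080.
EOQ = √(2DS / H) = √(2 × 19,080 × 154 / 39.9).
= √(5,876,640 / 39.9) = √147,284.2105 ≈ 383.776.

Q* ≈ 383.8 vials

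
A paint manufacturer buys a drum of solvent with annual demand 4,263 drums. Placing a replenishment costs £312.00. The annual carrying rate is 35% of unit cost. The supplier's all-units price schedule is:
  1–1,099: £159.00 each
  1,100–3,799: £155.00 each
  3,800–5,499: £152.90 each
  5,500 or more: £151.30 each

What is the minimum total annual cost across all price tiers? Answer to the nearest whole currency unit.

TC* ≈ £689,984

Holding cost per unit per year at price C is H = 0.35·C.
Candidates are each tier's EOQ (if it falls in that tier) and each price-break quantity.
EOQ at £159.00 = 218.6 (feasible in tier 1): TC = 4,263×£159.00 + (4,263/218.6)×312 + (218.6/2)×0.35×£159.00 = £689,983.97.
EOQ at £155.00 = 221.4 < 1100, so use break Q=1100: TC = 4,263×£155.00 + (4,263/1100.0)×312 + (1100.0/2)×0.35×£155.00 = £691,811.64.
EOQ at £152.90 = 223.0 < 3800, so use break Q=3800: TC = 4,263×£152.90 + (4,263/3800.0)×312 + (3800.0/2)×0.35×£152.90 = £753,841.21.
EOQ at £151.30 = 224.1 < 5500, so use break Q=5500: TC = 4,263×£151.30 + (4,263/5500.0)×312 + (5500.0/2)×0.35×£151.30 = £790,859.98.
Lowest total cost among the candidates is at Q = 218.6.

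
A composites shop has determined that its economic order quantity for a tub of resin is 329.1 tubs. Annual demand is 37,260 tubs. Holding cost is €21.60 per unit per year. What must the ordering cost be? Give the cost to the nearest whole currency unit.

Invert the EOQ relation Q*² = 2DS/H.
From Q* = √(2DS/H): S = Q*²H / (2D) = 329.1² × 21.6 / (2 × 37,260) = 31.3933.

S ≈ €31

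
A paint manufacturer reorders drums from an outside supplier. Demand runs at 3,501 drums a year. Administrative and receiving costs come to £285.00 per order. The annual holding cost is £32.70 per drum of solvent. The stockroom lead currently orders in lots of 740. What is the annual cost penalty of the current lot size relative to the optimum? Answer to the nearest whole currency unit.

EOQ = √(2DS/H) = √(2 × 3,501 × 285 / 32.7) ≈ 247.04.
Cost at Q* = (D/Q*)S + (Q*/2)H = √(2DSH) ≈ £8,078.07.
Cost at Q = 740: (3,501/740)×285 + (740/2)×32.7 = £1,348.36 + £12,099.00 = £13,447.36.
Excess = £13,447.36 − £8,078.07 = £5,369.29.

Extra cost ≈ £5,369 per year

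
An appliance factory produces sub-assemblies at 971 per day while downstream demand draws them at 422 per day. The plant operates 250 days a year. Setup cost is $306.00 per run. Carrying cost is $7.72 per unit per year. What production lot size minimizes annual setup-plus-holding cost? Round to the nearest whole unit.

Q* ≈ 3,846 sub-assemblies

Annual demand D = 422 × 250 = 105,500.
Production build-up factor (1 − d/p) = 1 − 422/971 = 0.5654.
Q* = √(2DS / (H(1 − d/p))) = √(2 × 105,500 × 306 / (7.72 × 0.5654)).
= √(64,566,000 / 4.3649) ≈ 3846.066.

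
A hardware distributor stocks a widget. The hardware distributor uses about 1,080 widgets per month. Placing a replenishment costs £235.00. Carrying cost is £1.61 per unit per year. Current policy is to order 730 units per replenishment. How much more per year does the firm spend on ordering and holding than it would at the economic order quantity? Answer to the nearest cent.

Extra cost ≈ £1,628.12 per year

Annual demand D = 1,080 × 12 = 12,960.
EOQ = √(2DS/H) = √(2 × 12,960 × 235 / 1.61) ≈ 1945.08.
Cost at Q* = (D/Q*)S + (Q*/2)H = √(2DSH) ≈ £3,131.59.
Cost at Q = 730: (12,960/730)×235 + (730/2)×1.61 = £4,172.05 + £587.65 = £4,759.70.
Excess = £4,759.70 − £3,131.59 = £1,628.12.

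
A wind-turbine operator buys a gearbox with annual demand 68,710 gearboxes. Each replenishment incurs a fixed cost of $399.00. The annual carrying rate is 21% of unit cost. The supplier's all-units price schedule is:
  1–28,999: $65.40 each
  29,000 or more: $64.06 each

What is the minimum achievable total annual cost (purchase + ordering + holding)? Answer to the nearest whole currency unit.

Holding cost per unit per year at price C is H = 0.21·C.
For each price level, check whether its EOQ is feasible; otherwise the best quantity at that price is the breakpoint.
EOQ at $65.40 = 1998.1 (feasible in tier 1): TC = 68,710×$65.40 + (68,710/1998.1)×399 + (1998.1/2)×0.21×$65.40 = $4,521,075.63.
EOQ at $64.06 = 2018.9 < 29000, so use break Q=29000: TC = 68,710×$64.06 + (68,710/29000.0)×399 + (29000.0/2)×0.21×$64.06 = $4,597,570.65.
Lowest total cost among the candidates is at Q = 1998.1.

TC* ≈ $4,521,076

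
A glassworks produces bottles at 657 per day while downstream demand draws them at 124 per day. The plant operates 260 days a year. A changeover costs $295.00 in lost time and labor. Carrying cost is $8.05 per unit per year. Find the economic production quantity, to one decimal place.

Annual demand D = 124 × 260 = 32,240.
Production build-up factor (1 − d/p) = 1 − 124/657 = 0.8113.
Q* = √(2DS / (H(1 − d/p))) = √(2 × 32,240 × 295 / (8.05 × 0.8113)).
= √(19,021,600 / 6.5307) ≈ 1706.651.

Q* ≈ 1,706.7 bottles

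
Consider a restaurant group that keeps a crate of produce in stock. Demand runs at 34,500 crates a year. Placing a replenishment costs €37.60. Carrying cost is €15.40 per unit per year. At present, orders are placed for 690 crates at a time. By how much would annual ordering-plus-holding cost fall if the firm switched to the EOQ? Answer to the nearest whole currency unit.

EOQ = √(2DS/H) = √(2 × 34,500 × 37.6 / 15.4) ≈ 410.45.
Cost at Q* = (D/Q*)S + (Q*/2)H = √(2DSH) ≈ €6,320.90.
Cost at Q = 690: (34,500/690)×37.6 + (690/2)×15.4 = €1,880.00 + €5,313.00 = €7,193.00.
Excess = €7,193.00 − €6,320.90 = €872.10.

Extra cost ≈ €872 per year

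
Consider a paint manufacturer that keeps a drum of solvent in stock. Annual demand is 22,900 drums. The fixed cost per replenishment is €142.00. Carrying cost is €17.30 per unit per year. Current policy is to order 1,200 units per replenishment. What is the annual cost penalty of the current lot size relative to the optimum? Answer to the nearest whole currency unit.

EOQ = √(2DS/H) = √(2 × 22,900 × 142 / 17.3) ≈ 613.13.
Cost at Q* = (D/Q*)S + (Q*/2)H = √(2DSH) ≈ €10,607.18.
Cost at Q = 1,200: (22,900/1,200)×142 + (1,200/2)×17.3 = €2,709.83 + €10,380.00 = €13,089.83.
Excess = €13,089.83 − €10,607.18 = €2,482.65.

Extra cost ≈ €2,483 per year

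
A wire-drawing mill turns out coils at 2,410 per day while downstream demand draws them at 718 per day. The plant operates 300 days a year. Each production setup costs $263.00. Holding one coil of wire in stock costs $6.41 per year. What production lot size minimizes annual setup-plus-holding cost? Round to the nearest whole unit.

Q* ≈ 5,018 coils

Annual demand D = 718 × 300 = 215,400.
Production build-up factor (1 − d/p) = 1 − 718/2,410 = 0.7021.
Q* = √(2DS / (H(1 − d/p))) = √(2 × 215,400 × 263 / (6.41 × 0.7021)).
= √(113,300,400 / 4.5003) ≈ 5017.589.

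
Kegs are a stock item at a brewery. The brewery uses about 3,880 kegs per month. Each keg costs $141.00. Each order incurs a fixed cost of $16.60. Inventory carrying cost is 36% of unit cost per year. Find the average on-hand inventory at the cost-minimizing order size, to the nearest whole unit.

Annual demand D = 3,880 × 12 = 46,560.
Holding cost H = 0.36 × $141.00 = $50.7600 per unit per year.
The optimal lot size = √(2DS/H) = √(2 × 46,560 × 16.6 / 50.76) ≈ 174.51.
Average inventory = Q*/2 ≈ 174.51 / 2 = 87.254.

Average inventory ≈ 87 kegs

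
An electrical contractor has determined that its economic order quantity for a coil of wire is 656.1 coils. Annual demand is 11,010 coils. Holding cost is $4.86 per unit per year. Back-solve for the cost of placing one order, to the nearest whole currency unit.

S ≈ $95

The basic EOQ model gives Q* = √(2DS/H); rearrange for the unknown.
From Q* = √(2DS/H): S = Q*²H / (2D) = 656.1² × 4.86 / (2 × 11,010) = 95.0077.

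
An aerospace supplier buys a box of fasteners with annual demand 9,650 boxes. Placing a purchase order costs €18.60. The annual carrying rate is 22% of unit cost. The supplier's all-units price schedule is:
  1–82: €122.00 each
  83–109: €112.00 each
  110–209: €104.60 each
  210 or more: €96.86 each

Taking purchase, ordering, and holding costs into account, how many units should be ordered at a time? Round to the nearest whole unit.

Q* ≈ 210 boxes

Holding cost per unit per year at price C is H = 0.22·C.
Candidates are each tier's EOQ (if it falls in that tier) and each price-break quantity.
Tier 1 (€122.00): EOQ = 115.6 exceeds tier's upper bound 82, so this tier is dominated.
Tier 2 (€112.00): EOQ = 120.7 exceeds tier's upper bound 109, so this tier is dominated.
EOQ at €104.60 = 124.9 (feasible in tier 3): TC = 9,650×€104.60 + (9,650/124.9)×18.6 + (124.9/2)×0.22×€104.60 = €1,012,264.17.
EOQ at €96.86 = 129.8 < 210, so use break Q=210: TC = 9,650×€96.86 + (9,650/210.0)×18.6 + (210.0/2)×0.22×€96.86 = €937,791.18.
Lowest total cost is €937,791.18 at Q = 210.0.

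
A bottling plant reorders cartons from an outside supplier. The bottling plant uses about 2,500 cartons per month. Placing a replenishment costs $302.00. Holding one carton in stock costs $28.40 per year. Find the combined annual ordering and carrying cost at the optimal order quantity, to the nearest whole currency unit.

TC* ≈ $22,685

Annual demand D = 2,500 × 12 = 30,000.
Q* = √(2DS/H) = √(2 × 30,000 × 302 / 28.4) ≈ 798.77.
At the optimum the two cost components are equal, so total cost = 2·(Q*/2)H = Q*·H.
Minimum total = √(2DSH) = √(2 × 30,000 × 302 × 28.4) ≈ 22684.973.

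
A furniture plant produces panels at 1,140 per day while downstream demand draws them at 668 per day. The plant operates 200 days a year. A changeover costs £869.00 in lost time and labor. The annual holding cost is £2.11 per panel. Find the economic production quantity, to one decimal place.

Annual demand D = 668 × 200 = 133,600.
Production build-up factor (1 − d/p) = 1 − 668/1,140 = 0.4140.
Q* = √(2DS / (H(1 − d/p))) = √(2 × 133,600 × 869 / (2.11 × 0.4140)).
= √(232,196,800 / 0.8736) ≈ 16303.029.

Q* ≈ 16,303.0 panels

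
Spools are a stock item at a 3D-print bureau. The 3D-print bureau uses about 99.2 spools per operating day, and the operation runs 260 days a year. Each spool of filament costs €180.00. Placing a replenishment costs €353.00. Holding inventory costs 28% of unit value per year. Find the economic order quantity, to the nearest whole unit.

Annual demand D = 99.2 × 260 = 25,792.
Holding cost H = 0.28 × €180.00 = €50.4000 per unit per year.
EOQ = √(2DS / H) = √(2 × 25,792 × 353 / 50.4).
= √(18,209,152 / 50.4) = √361,292.6984 ≈ 601.076.

Q* ≈ 601 spools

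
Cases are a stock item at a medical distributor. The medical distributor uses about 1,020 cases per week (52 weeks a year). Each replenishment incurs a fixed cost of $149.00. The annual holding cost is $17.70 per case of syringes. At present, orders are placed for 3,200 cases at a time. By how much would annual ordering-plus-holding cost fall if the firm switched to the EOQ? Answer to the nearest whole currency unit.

Extra cost ≈ $14,064 per year

Annual demand D = 1,020 × 52 = 53,040.
EOQ = √(2DS/H) = √(2 × 53,040 × 149 / 17.7) ≈ 944.98.
Cost at Q* = (D/Q*)S + (Q*/2)H = √(2DSH) ≈ $16,726.17.
Cost at Q = 3,200: (53,040/3,200)×149 + (3,200/2)×17.7 = $2,469.67 + $28,320.00 = $30,789.67.
Excess = $30,789.67 − $16,726.17 = $14,063.50.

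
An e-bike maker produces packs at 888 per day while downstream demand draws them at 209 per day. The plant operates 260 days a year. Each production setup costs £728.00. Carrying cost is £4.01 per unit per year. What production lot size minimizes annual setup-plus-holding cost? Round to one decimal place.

Annual demand D = 209 × 260 = 54,340.
Production build-up factor (1 − d/p) = 1 − 209/888 = 0.7646.
Q* = √(2DS / (H(1 − d/p))) = √(2 × 54,340 × 728 / (4.01 × 0.7646)).
= √(79,119,040 / 3.0662) ≈ 5079.722.

Q* ≈ 5,079.7 packs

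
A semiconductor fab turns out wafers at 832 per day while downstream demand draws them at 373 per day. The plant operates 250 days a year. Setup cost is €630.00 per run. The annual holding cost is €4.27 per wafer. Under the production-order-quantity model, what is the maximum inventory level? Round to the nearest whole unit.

Annual demand D = 373 × 250 = 93,250.
Production build-up factor (1 − d/p) = 1 − 373/832 = 0.5517.
Q* = √(2DS / (H(1 − d/p))) = √(2 × 93,250 × 630 / (4.27 × 0.5517)).
= √(117,495,000 / 2.3557) ≈ 7062.380.
Maximum inventory = Q*(1 − d/p) = 7062.380 × 0.5517 ≈ 3896.193.

I_max ≈ 3,896 wafers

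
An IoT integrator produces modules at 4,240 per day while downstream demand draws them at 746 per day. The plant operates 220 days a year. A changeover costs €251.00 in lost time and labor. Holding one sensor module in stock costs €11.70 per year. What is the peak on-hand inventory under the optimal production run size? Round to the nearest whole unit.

Annual demand D = 746 × 220 = 164,120.
Production build-up factor (1 − d/p) = 1 − 746/4,240 = 0.8241.
Q* = √(2DS / (H(1 − d/p))) = √(2 × 164,120 × 251 / (11.7 × 0.8241)).
= √(82,388,240 / 9.6415) ≈ 2923.218.
Maximum inventory = Q*(1 − d/p) = 2923.218 × 0.8241 ≈ 2408.897.

I_max ≈ 2,409 modules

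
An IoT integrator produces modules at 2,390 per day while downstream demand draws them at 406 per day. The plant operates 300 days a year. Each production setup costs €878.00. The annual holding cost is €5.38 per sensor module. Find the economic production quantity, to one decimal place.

Annual demand D = 406 × 300 = 121,800.
Production build-up factor (1 − d/p) = 1 − 406/2,390 = 0.8301.
Q* = √(2DS / (H(1 − d/p))) = √(2 × 121,800 × 878 / (5.38 × 0.8301)).
= √(213,880,800 / 4.4661) ≈ 6920.267.

Q* ≈ 6,920.3 modules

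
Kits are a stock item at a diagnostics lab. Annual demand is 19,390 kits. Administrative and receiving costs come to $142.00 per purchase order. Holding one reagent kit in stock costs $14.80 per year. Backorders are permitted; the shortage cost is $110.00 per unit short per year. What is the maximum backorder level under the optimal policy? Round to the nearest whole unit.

With planned backorders, Q* = √(2DS/H) · √((H+B)/B).
√(2DS/H) = √(2 × 19,390 × 142 / 14.8) = 609.982.
√((H+B)/B) = √((14.8+110)/110) = 1.0652.
Q* ≈ 649.723.
S* = Q* · H/(H+B) = 649.723 × 14.8/124.8 ≈ 77.050.

S* ≈ 77 kits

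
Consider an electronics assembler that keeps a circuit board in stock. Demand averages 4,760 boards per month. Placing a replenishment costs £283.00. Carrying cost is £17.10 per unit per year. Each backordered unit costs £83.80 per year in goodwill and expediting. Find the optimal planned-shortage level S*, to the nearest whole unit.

Annual demand D = 4,760 × 12 = 57,120.
With planned backorders, Q* = √(2DS/H) · √((H+B)/B).
√(2DS/H) = √(2 × 57,120 × 283 / 17.1) = 1375.005.
√((H+B)/B) = √((17.1+83.8)/83.8) = 1.0973.
Q* ≈ 1508.787.
S* = Q* · H/(H+B) = 1508.787 × 17.1/100.9 ≈ 255.701.

S* ≈ 256 boards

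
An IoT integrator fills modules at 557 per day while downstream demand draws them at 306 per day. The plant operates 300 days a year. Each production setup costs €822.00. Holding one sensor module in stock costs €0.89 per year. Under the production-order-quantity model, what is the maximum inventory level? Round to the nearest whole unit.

Annual demand D = 306 × 300 = 91,800.
Production build-up factor (1 − d/p) = 1 − 306/557 = 0.4506.
Q* = √(2DS / (H(1 − d/p))) = √(2 × 91,800 × 822 / (0.89 × 0.4506)).
= √(150,919,200 / 0.4011) ≈ 19398.492.
Maximum inventory = Q*(1 − d/p) = 19398.492 × 0.4506 ≈ 8741.511.

I_max ≈ 8,742 modules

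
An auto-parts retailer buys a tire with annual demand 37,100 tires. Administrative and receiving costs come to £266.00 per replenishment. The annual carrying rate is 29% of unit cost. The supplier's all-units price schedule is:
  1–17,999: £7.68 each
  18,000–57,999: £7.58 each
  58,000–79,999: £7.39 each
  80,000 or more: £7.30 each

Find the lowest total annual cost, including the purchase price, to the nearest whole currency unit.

TC* ≈ £291,558

Holding cost per unit per year at price C is H = 0.29·C.
Candidates are each tier's EOQ (if it falls in that tier) and each price-break quantity.
EOQ at £7.68 = 2976.9 (feasible in tier 1): TC = 37,100×£7.68 + (37,100/2976.9)×266 + (2976.9/2)×0.29×£7.68 = £291,558.14.
EOQ at £7.58 = 2996.5 < 18000, so use break Q=18000: TC = 37,100×£7.58 + (37,100/18000.0)×266 + (18000.0/2)×0.29×£7.58 = £301,550.06.
EOQ at £7.39 = 3034.7 < 58000, so use break Q=58000: TC = 37,100×£7.39 + (37,100/58000.0)×266 + (58000.0/2)×0.29×£7.39 = £336,489.05.
EOQ at £7.30 = 3053.4 < 80000, so use break Q=80000: TC = 37,100×£7.30 + (37,100/80000.0)×266 + (80000.0/2)×0.29×£7.30 = £355,633.36.
Lowest total cost among the candidates is at Q = 2976.9.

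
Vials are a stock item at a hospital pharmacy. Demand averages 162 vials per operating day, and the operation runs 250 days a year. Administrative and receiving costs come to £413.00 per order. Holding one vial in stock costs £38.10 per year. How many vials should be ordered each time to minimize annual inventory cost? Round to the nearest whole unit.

Q* ≈ 937 vials

Annual demand D = 162 × 250 = 40,500.
EOQ = √(2DS / H) = √(2 × 40,500 × 413 / 38.1).
= √(33,453,000 / 38.1) = √878,031.4961 ≈ 937.033.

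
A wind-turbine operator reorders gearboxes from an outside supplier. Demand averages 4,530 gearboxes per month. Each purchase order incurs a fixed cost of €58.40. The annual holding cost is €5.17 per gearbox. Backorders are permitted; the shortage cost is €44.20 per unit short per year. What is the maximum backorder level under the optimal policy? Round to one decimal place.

Annual demand D = 4,530 × 12 = 54,360.
With planned backorders, Q* = √(2DS/H) · √((H+B)/B).
√(2DS/H) = √(2 × 54,360 × 58.4 / 5.17) = 1108.194.
√((H+B)/B) = √((5.17+44.2)/44.2) = 1.0569.
Q* ≈ 1171.214.
S* = Q* · H/(H+B) = 1171.214 × 5.17/49.37 ≈ 122.649.

S* ≈ 122.6 gearboxes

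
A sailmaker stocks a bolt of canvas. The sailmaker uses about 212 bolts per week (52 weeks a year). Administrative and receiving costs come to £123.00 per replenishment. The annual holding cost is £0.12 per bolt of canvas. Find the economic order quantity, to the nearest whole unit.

Annual demand D = 212 × 52 = 11,024.
EOQ = √(2DS / H) = √(2 × 11,024 × 123 / 0.12).
= √(2,711,904 / 0.12) = √22,599,200 ≈ 4753.862.

Q* ≈ 4,754 bolts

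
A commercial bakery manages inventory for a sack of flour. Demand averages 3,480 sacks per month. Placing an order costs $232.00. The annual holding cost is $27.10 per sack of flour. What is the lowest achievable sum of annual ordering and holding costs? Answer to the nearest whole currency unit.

Annual demand D = 3,480 × 12 = 41,760.
Q* = √(2DS/H) = √(2 × 41,760 × 232 / 27.1) ≈ 845.58.
At Q*, ordering cost (D/Q*)S equals holding cost (Q*/2)H, each = √(DSH/2).
Minimum total = √(2DSH) = √(2 × 41,760 × 232 × 27.1) ≈ 22915.212.

TC* ≈ $22,915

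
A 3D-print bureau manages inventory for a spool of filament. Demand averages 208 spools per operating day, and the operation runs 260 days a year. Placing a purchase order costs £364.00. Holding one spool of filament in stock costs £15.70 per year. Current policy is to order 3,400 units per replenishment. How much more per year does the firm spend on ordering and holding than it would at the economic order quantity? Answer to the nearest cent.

Annual demand D = 208 × 260 = 54,080.
EOQ = √(2DS/H) = √(2 × 54,080 × 364 / 15.7) ≈ 1583.56.
Cost at Q* = (D/Q*)S + (Q*/2)H = √(2DSH) ≈ £24,861.87.
Cost at Q = 3,400: (54,080/3,400)×364 + (3,400/2)×15.7 = £5,789.74 + £26,690.00 = £32,479.74.
Excess = £32,479.74 − £24,861.87 = £7,617.87.

Extra cost ≈ £7,617.87 per year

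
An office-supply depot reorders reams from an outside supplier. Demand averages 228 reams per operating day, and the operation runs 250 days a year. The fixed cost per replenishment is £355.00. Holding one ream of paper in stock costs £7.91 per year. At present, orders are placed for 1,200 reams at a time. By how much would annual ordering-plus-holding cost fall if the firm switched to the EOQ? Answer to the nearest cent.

Extra cost ≈ £3,716.67 per year

Annual demand D = 228 × 250 = 57,000.
EOQ = √(2DS/H) = √(2 × 57,000 × 355 / 7.91) ≈ 2261.93.
Cost at Q* = (D/Q*)S + (Q*/2)H = √(2DSH) ≈ £17,891.83.
Cost at Q = 1,200: (57,000/1,200)×355 + (1,200/2)×7.91 = £16,862.50 + £4,746.00 = £21,608.50.
Excess = £21,608.50 − £17,891.83 = £3,716.67.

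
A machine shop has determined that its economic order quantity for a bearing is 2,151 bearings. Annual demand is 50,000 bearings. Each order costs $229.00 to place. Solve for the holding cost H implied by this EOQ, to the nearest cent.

H ≈ $4.95

Squaring Q* = √(2DS/H) gives Q*² = 2DS/H.
From Q* = √(2DS/H): H = 2DS / Q*² = 2 × 50,000 × 229 / 2,151² = 4.9494.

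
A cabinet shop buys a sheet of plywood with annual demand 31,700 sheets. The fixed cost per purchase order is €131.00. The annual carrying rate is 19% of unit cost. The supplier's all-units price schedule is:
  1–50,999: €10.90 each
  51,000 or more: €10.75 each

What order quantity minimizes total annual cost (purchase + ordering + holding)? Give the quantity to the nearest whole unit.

Holding cost per unit per year at price C is H = 0.19·C.
Evaluate total cost at each tier's feasible EOQ or, if the EOQ is below the tier, at the tier's minimum quantity.
EOQ at €10.90 = 2002.6 (feasible in tier 1): TC = 31,700×€10.90 + (31,700/2002.6)×131 + (2002.6/2)×0.19×€10.90 = €349,677.35.
EOQ at €10.75 = 2016.5 < 51000, so use break Q=51000: TC = 31,700×€10.75 + (31,700/51000.0)×131 + (51000.0/2)×0.19×€10.75 = €392,940.18.
Lowest total cost is €349,677.35 at Q = 2002.6.

Q* ≈ 2,003 sheets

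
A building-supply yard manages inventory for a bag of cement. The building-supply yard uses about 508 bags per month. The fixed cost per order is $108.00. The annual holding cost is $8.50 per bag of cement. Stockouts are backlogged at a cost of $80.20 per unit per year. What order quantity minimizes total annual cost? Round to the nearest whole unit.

Q* ≈ 414 bags

Annual demand D = 508 × 12 = 6,096.
With planned backorders, Q* = √(2DS/H) · √((H+B)/B).
√(2DS/H) = √(2 × 6,096 × 108 / 8.5) = 393.586.
√((H+B)/B) = √((8.5+80.2)/80.2) = 1.0517.
Q* ≈ 413.918.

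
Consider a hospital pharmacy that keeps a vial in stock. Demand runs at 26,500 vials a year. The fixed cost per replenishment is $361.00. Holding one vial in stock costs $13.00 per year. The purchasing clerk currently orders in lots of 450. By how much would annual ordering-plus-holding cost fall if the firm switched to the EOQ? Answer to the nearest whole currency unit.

EOQ = √(2DS/H) = √(2 × 26,500 × 361 / 13) ≈ 1213.16.
Cost at Q* = (D/Q*)S + (Q*/2)H = √(2DSH) ≈ $15,771.14.
Cost at Q = 450: (26,500/450)×361 + (450/2)×13 = $21,258.89 + $2,925.00 = $24,183.89.
Excess = $24,183.89 − $15,771.14 = $8,412.74.

Extra cost ≈ $8,413 per year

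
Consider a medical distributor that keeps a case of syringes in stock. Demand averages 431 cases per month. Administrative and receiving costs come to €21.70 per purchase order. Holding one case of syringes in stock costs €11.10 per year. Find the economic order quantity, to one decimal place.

Q* ≈ 142.2 cases

Annual demand D = 431 × 12 = 5,172.
EOQ = √(2DS / H) = √(2 × 5,172 × 21.7 / 11.1).
= √(224,464.8 / 11.1) = √20,222.0541 ≈ 142.204.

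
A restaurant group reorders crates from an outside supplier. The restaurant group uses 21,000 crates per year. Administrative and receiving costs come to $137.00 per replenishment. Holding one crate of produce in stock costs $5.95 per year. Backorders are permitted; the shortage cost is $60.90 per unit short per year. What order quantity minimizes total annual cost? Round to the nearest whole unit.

With planned backorders, Q* = √(2DS/H) · √((H+B)/B).
√(2DS/H) = √(2 × 21,000 × 137 / 5.95) = 983.391.
√((H+B)/B) = √((5.95+60.9)/60.9) = 1.0477.
Q* ≈ 1030.311.

Q* ≈ 1,030 crates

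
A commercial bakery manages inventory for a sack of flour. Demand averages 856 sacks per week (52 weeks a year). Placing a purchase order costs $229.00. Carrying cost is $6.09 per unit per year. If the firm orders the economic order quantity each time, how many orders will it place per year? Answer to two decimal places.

N ≈ 24.33 orders per year

Annual demand D = 856 × 52 = 44,512.
The optimal lot size = √(2DS/H) = √(2 × 44,512 × 229 / 6.09) ≈ 1829.63.
Orders per year = D / Q* = 44,512 / 1829.63 ≈ 24.328.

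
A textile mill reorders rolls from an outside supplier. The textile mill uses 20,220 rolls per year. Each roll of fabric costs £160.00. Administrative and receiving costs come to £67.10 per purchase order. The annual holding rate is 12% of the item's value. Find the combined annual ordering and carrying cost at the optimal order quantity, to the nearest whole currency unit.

TC* ≈ £7,218

Holding cost H = 0.12 × £160.00 = £19.2000 per unit per year.
Q* = √(2DS/H) = √(2 × 20,220 × 67.1 / 19.2) ≈ 375.94.
At the optimum the two cost components are equal, so total cost = 2·(Q*/2)H = Q*·H.
Minimum total = √(2DSH) = √(2 × 20,220 × 67.1 × 19.2) ≈ 7218.009.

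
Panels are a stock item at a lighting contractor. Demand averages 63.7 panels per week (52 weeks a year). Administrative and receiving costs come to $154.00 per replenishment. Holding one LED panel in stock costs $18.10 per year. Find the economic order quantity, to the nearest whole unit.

Q* ≈ 237 panels

Annual demand D = 63.7 × 52 = 3,312.4.
EOQ = √(2DS / H) = √(2 × 3,312.4 × 154 / 18.1).
= √(1,020,219.2 / 18.1) = √56,365.7017 ≈ 237.415.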